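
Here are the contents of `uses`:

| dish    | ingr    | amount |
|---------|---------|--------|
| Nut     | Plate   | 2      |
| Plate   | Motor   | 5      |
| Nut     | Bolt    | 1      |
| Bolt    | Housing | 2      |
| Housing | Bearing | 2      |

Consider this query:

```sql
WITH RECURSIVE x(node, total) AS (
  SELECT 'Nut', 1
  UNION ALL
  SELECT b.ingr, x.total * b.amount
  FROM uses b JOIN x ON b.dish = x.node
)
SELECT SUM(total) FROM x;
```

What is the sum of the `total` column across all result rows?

Base: (Nut, total=1).
Iteration 1: components of {Nut} -> Bolt = 1*1 = 1, Plate = 1*2 = 2.
Iteration 2: components of {Bolt,Plate} -> Housing = 1*2 = 2, Motor = 2*5 = 10.
Iteration 3: components of {Housing,Motor} -> Bearing = 2*2 = 4.
Iteration 4: no further components; recursion stops.
SUM(total) = 1 + 2 + 1 + 10 + 2 + 4 = 20.

20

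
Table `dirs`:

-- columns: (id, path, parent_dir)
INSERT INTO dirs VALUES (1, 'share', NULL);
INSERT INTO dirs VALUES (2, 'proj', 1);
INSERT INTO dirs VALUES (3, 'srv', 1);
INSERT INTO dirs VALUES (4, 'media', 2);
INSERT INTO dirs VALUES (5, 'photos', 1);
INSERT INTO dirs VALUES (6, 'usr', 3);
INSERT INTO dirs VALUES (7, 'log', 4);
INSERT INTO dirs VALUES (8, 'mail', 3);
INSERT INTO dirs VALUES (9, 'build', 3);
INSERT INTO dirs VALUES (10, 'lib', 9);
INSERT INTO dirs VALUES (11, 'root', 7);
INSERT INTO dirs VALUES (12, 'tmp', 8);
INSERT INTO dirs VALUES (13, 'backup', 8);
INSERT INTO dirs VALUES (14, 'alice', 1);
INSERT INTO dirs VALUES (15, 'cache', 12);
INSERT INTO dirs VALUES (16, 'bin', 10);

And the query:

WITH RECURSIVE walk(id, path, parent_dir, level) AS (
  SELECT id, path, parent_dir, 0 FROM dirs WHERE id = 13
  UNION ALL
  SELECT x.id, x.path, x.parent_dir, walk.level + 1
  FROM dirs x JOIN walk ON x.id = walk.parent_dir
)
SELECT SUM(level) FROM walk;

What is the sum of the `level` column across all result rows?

Base: id=13 (backup), parent_dir=8, level 0.
Iteration 1: join on id=8 -> mail (id 8, parent_dir=3, level 1).
Iteration 2: join on id=3 -> srv (id 3, parent_dir=1, level 2).
Iteration 3: join on id=1 -> share (id 1, parent_dir=NULL, level 3).
Iteration 4: parent_dir is NULL; no match; recursion stops.
SUM(level) = 0 + 1 + 2 + 3 = 6.

6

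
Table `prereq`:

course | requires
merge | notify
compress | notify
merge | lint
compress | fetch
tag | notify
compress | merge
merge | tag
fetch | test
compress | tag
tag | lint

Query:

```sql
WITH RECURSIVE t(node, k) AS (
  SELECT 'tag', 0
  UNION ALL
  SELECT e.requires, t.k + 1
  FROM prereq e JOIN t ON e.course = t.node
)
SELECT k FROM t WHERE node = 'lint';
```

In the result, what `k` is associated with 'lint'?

Base: (tag, k=0).
Iteration 1: edges from {tag} -> (lint, k=1), (notify, k=1).
Iteration 2: no outgoing edges from {lint,notify}; recursion stops.

1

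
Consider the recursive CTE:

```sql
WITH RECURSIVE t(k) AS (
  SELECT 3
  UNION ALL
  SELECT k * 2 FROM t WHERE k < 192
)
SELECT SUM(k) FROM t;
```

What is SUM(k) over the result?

381

Base: k=3.
Iteration 1: 3 < 192 holds -> k = 3 * 2 = 6.
Iteration 2: 6 < 192 holds -> k = 6 * 2 = 12.
Iteration 3: 12 < 192 holds -> k = 12 * 2 = 24.
Iteration 4: 24 < 192 holds -> k = 24 * 2 = 48.
Iteration 5: 48 < 192 holds -> k = 48 * 2 = 96.
Iteration 6: 96 < 192 holds -> k = 96 * 2 = 192.
Iteration 7: 192 < 192 fails; recursion stops.
SUM(k) = 3 + 6 + 12 + 24 + 48 + 96 + 192 = 381.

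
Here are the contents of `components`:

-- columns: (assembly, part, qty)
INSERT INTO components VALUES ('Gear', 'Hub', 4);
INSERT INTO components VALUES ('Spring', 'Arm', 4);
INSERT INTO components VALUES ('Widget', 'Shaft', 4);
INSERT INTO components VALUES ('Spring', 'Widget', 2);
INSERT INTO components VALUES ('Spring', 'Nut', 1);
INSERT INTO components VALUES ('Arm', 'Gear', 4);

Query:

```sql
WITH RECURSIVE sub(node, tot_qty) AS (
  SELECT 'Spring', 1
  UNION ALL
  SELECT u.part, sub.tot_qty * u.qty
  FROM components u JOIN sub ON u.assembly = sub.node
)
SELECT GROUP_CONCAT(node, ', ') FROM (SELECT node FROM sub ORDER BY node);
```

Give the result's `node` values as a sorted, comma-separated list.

Base: (Spring, tot_qty=1).
Iteration 1: components of {Spring} -> Arm = 1*4 = 4, Nut = 1*1 = 1, Widget = 1*2 = 2.
Iteration 2: components of {Arm,Nut,Widget} -> Gear = 4*4 = 16, Shaft = 2*4 = 8.
Iteration 3: components of {Gear,Shaft} -> Hub = 16*4 = 64.
Iteration 4: no further components; recursion stops.

Arm, Gear, Hub, Nut, Shaft, Spring, Widget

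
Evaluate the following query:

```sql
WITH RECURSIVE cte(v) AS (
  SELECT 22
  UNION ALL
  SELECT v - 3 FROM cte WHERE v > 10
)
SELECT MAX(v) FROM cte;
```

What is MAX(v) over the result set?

Base: v=22.
Iteration 1: 22 > 10 holds -> v = 22 - 3 = 19.
Iteration 2: 19 > 10 holds -> v = 19 - 3 = 16.
Iteration 3: 16 > 10 holds -> v = 16 - 3 = 13.
Iteration 4: 13 > 10 holds -> v = 13 - 3 = 10.
Iteration 5: 10 > 10 fails; recursion stops.
v values: 22, 19, 16, 13, 10; the maximum is 22.

22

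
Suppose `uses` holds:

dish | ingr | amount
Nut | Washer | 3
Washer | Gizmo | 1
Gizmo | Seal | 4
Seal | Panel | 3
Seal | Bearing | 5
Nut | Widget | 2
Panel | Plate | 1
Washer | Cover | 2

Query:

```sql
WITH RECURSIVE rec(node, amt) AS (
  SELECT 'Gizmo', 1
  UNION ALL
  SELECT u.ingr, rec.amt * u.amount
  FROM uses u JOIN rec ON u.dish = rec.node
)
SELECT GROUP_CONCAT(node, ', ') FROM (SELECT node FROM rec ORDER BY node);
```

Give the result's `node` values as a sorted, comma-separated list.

Bearing, Gizmo, Panel, Plate, Seal

Base: (Gizmo, amt=1).
Iteration 1: components of {Gizmo} -> Seal = 1*4 = 4.
Iteration 2: components of {Seal} -> Bearing = 4*5 = 20, Panel = 4*3 = 12.
Iteration 3: components of {Bearing,Panel} -> Plate = 12*1 = 12.
Iteration 4: no further components; recursion stops.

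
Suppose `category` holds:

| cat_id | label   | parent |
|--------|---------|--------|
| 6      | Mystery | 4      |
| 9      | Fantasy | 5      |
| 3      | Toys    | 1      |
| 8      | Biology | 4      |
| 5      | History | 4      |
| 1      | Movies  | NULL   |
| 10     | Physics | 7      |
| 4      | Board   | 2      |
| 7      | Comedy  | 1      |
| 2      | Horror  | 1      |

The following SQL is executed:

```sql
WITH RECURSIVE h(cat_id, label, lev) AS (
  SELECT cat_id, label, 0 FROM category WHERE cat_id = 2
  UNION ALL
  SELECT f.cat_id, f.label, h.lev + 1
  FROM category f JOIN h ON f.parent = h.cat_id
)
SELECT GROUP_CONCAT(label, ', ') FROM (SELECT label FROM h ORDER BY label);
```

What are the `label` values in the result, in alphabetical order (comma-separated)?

Base: cat_id=2 (Horror) at lev 0.
Iteration 1: rows with parent in {2} -> Board (id 4, lev 1).
Iteration 2: rows with parent in {4} -> History (id 5, lev 2), Mystery (id 6, lev 2), Biology (id 8, lev 2).
Iteration 3: rows with parent in {5,6,8} -> Fantasy (id 9, lev 3).
Iteration 4: no rows with parent in {9}; recursion stops.

Biology, Board, Fantasy, History, Horror, Mystery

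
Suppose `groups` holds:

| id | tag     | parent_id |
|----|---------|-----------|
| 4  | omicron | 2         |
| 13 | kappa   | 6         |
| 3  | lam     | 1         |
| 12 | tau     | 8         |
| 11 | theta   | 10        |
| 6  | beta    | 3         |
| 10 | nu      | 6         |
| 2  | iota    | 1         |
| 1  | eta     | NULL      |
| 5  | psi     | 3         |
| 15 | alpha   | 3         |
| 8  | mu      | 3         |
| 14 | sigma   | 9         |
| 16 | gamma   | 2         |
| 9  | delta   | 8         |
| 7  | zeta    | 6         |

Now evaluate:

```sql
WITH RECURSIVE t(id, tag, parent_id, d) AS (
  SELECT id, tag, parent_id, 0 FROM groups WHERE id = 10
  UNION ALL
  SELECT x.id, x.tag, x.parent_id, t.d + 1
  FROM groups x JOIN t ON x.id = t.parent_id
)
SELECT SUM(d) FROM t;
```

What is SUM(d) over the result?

Base: id=10 (nu), parent_id=6, d 0.
Iteration 1: join on id=6 -> beta (id 6, parent_id=3, d 1).
Iteration 2: join on id=3 -> lam (id 3, parent_id=1, d 2).
Iteration 3: join on id=1 -> eta (id 1, parent_id=NULL, d 3).
Iteration 4: parent_id is NULL; no match; recursion stops.
SUM(d) = 0 + 1 + 2 + 3 = 6.

6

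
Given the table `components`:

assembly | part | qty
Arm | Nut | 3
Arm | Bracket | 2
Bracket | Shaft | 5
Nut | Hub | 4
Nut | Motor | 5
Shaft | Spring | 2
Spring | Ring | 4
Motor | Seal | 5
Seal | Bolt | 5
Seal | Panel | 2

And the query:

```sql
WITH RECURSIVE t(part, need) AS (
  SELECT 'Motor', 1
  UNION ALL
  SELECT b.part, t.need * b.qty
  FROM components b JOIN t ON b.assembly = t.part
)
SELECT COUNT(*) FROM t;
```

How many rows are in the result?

4

Base: (Motor, need=1).
Iteration 1: components of {Motor} -> Seal = 1*5 = 5.
Iteration 2: components of {Seal} -> Bolt = 5*5 = 25, Panel = 5*2 = 10.
Iteration 3: no further components; recursion stops.
Total rows emitted: 4.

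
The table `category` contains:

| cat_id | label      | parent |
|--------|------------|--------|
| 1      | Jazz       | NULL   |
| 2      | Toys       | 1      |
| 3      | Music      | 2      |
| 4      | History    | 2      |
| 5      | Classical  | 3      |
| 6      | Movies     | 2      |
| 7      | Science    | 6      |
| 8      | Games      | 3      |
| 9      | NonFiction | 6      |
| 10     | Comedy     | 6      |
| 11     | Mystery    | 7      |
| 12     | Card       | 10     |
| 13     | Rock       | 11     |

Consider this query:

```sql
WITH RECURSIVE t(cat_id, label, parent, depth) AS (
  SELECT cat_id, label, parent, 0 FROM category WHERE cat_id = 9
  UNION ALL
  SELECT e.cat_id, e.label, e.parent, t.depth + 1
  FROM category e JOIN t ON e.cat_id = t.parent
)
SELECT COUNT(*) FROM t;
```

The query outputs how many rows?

Base: cat_id=9 (NonFiction), parent=6, depth 0.
Iteration 1: join on cat_id=6 -> Movies (id 6, parent=2, depth 1).
Iteration 2: join on cat_id=2 -> Toys (id 2, parent=1, depth 2).
Iteration 3: join on cat_id=1 -> Jazz (id 1, parent=NULL, depth 3).
Iteration 4: parent is NULL; no match; recursion stops.
Total rows emitted: 4.

4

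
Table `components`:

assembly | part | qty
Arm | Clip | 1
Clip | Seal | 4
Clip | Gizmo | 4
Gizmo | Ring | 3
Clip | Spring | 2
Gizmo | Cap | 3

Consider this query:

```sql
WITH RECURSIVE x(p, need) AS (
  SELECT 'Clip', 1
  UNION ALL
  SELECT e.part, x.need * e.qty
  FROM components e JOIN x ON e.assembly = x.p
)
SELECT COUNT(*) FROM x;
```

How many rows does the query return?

6

Base: (Clip, need=1).
Iteration 1: components of {Clip} -> Gizmo = 1*4 = 4, Seal = 1*4 = 4, Spring = 1*2 = 2.
Iteration 2: components of {Gizmo,Seal,Spring} -> Cap = 4*3 = 12, Ring = 4*3 = 12.
Iteration 3: no further components; recursion stops.
Total rows emitted: 6.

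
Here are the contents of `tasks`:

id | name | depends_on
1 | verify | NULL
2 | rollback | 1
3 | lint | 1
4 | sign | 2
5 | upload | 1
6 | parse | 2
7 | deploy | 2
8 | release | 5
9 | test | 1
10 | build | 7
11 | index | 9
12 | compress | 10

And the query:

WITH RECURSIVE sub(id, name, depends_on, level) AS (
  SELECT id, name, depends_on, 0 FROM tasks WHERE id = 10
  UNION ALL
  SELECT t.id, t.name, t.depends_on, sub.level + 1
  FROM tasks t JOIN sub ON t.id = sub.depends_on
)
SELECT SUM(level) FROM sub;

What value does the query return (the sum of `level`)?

Base: id=10 (build), depends_on=7, level 0.
Iteration 1: join on id=7 -> deploy (id 7, depends_on=2, level 1).
Iteration 2: join on id=2 -> rollback (id 2, depends_on=1, level 2).
Iteration 3: join on id=1 -> verify (id 1, depends_on=NULL, level 3).
Iteration 4: depends_on is NULL; no match; recursion stops.
SUM(level) = 0 + 1 + 2 + 3 = 6.

6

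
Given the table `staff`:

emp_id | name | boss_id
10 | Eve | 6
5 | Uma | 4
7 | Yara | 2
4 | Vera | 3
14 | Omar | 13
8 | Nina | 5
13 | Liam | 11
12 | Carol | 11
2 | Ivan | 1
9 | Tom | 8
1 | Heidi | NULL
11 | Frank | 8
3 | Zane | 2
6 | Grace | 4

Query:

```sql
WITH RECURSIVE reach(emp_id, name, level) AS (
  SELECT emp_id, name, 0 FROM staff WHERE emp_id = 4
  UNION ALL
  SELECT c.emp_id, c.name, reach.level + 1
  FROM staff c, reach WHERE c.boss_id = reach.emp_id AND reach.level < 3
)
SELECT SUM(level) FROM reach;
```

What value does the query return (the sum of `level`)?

12

Base: emp_id=4 (Vera) at level 0.
Iteration 1: rows with boss_id in {4} -> Uma (id 5, level 1), Grace (id 6, level 1).
Iteration 2: rows with boss_id in {5,6} -> Nina (id 8, level 2), Eve (id 10, level 2).
Iteration 3: rows with boss_id in {8,10} -> Tom (id 9, level 3), Frank (id 11, level 3).
Iteration 4: level < 3 fails for all current rows; recursion stops.
SUM(level) = 0 + 1 + 1 + 2 + 2 + 3 + 3 = 12.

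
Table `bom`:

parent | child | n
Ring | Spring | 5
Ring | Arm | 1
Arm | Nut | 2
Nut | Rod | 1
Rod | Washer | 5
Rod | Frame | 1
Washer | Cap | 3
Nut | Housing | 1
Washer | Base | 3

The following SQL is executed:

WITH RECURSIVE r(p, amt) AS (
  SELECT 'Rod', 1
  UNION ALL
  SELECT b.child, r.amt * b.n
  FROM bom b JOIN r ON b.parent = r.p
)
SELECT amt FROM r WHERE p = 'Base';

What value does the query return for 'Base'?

Base: (Rod, amt=1).
Iteration 1: components of {Rod} -> Frame = 1*1 = 1, Washer = 1*5 = 5.
Iteration 2: components of {Frame,Washer} -> Base = 5*3 = 15, Cap = 5*3 = 15.
Iteration 3: no further components; recursion stops.

15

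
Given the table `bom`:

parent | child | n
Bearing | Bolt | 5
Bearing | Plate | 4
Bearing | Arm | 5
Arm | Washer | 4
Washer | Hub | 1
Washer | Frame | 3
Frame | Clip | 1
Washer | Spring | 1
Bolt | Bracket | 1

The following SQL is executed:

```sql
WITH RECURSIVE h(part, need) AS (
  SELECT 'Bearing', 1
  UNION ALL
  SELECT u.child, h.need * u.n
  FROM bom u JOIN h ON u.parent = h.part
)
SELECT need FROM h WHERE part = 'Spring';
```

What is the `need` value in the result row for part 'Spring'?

Base: (Bearing, need=1).
Iteration 1: components of {Bearing} -> Arm = 1*5 = 5, Bolt = 1*5 = 5, Plate = 1*4 = 4.
Iteration 2: components of {Arm,Bolt,Plate} -> Bracket = 5*1 = 5, Washer = 5*4 = 20.
Iteration 3: components of {Bracket,Washer} -> Frame = 20*3 = 60, Hub = 20*1 = 20, Spring = 20*1 = 20.
Iteration 4: components of {Frame,Hub,Spring} -> Clip = 60*1 = 60.
Iteration 5: no further components; recursion stops.

20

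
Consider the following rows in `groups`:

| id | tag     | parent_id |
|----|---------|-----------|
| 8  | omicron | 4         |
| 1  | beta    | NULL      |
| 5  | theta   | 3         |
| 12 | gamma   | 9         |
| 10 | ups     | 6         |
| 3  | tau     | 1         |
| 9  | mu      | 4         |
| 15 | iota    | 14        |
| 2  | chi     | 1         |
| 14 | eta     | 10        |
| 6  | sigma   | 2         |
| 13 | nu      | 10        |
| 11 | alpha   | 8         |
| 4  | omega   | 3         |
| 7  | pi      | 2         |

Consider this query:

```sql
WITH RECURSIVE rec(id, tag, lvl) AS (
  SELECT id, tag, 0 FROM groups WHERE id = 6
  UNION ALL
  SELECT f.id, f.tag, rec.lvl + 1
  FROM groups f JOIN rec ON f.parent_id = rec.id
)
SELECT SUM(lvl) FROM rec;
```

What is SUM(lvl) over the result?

Base: id=6 (sigma) at lvl 0.
Iteration 1: rows with parent_id in {6} -> ups (id 10, lvl 1).
Iteration 2: rows with parent_id in {10} -> nu (id 13, lvl 2), eta (id 14, lvl 2).
Iteration 3: rows with parent_id in {13,14} -> iota (id 15, lvl 3).
Iteration 4: no rows with parent_id in {15}; recursion stops.
SUM(lvl) = 0 + 1 + 2 + 2 + 3 = 8.

8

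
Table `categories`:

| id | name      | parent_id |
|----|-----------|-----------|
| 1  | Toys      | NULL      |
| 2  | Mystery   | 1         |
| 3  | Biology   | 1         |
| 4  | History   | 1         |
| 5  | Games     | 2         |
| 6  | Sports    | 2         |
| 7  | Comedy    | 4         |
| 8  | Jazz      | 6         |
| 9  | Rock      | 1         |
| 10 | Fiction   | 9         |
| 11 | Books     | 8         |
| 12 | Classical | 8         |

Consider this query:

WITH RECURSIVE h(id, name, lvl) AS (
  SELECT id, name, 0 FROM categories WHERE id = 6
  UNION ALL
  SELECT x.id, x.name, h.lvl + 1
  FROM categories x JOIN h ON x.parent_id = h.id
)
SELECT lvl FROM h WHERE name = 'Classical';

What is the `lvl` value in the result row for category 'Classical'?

2

Base: id=6 (Sports) at lvl 0.
Iteration 1: rows with parent_id in {6} -> Jazz (id 8, lvl 1).
Iteration 2: rows with parent_id in {8} -> Books (id 11, lvl 2), Classical (id 12, lvl 2).
Iteration 3: no rows with parent_id in {11,12}; recursion stops.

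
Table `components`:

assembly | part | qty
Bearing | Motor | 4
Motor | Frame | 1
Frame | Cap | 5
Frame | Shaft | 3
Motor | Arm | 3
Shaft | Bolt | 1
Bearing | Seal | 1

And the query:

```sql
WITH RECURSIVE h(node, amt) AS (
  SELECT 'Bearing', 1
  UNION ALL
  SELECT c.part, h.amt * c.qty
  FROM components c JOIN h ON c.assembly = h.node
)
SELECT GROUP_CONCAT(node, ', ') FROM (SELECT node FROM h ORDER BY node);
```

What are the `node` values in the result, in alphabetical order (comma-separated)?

Base: (Bearing, amt=1).
Iteration 1: components of {Bearing} -> Motor = 1*4 = 4, Seal = 1*1 = 1.
Iteration 2: components of {Motor,Seal} -> Arm = 4*3 = 12, Frame = 4*1 = 4.
Iteration 3: components of {Arm,Frame} -> Cap = 4*5 = 20, Shaft = 4*3 = 12.
Iteration 4: components of {Cap,Shaft} -> Bolt = 12*1 = 12.
Iteration 5: no further components; recursion stops.

Arm, Bearing, Bolt, Cap, Frame, Motor, Seal, Shaft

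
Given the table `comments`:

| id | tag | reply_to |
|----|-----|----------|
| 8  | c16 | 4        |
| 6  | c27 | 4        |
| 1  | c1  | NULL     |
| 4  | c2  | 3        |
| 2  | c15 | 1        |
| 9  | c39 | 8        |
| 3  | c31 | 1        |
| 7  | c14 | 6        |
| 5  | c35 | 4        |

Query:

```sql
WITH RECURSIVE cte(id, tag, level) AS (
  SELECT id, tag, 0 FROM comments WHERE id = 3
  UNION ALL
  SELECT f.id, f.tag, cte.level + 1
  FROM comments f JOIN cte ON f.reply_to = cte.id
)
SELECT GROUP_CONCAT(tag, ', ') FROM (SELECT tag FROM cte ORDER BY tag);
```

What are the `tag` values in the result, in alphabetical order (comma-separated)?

Base: id=3 (c31) at level 0.
Iteration 1: rows with reply_to in {3} -> c2 (id 4, level 1).
Iteration 2: rows with reply_to in {4} -> c35 (id 5, level 2), c27 (id 6, level 2), c16 (id 8, level 2).
Iteration 3: rows with reply_to in {5,6,8} -> c14 (id 7, level 3), c39 (id 9, level 3).
Iteration 4: no rows with reply_to in {7,9}; recursion stops.

c14, c16, c2, c27, c31, c35, c39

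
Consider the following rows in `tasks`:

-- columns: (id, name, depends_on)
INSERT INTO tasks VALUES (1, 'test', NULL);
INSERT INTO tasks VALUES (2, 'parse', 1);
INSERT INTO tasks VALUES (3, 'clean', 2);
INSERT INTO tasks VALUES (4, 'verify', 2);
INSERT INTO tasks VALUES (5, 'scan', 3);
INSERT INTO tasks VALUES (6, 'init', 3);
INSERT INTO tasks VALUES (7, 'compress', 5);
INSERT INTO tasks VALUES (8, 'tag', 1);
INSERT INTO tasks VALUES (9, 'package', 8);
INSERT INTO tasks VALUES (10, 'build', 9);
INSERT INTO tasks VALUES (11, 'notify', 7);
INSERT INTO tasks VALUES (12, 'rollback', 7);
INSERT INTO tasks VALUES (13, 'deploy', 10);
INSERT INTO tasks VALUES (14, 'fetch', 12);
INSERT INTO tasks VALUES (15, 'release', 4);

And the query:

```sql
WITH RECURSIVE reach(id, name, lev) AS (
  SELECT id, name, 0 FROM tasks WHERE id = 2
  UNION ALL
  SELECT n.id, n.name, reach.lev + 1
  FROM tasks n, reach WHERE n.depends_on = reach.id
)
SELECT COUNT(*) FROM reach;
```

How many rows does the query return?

10

Base: id=2 (parse) at lev 0.
Iteration 1: rows with depends_on in {2} -> clean (id 3, lev 1), verify (id 4, lev 1).
Iteration 2: rows with depends_on in {3,4} -> scan (id 5, lev 2), init (id 6, lev 2), release (id 15, lev 2).
Iteration 3: rows with depends_on in {5,6,15} -> compress (id 7, lev 3).
Iteration 4: rows with depends_on in {7} -> notify (id 11, lev 4), rollback (id 12, lev 4).
Iteration 5: rows with depends_on in {11,12} -> fetch (id 14, lev 5).
Iteration 6: no rows with depends_on in {14}; recursion stops.
Total rows emitted: 10.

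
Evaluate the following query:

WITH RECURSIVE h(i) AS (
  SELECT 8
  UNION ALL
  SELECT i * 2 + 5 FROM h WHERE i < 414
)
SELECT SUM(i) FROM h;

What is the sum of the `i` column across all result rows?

1616

Base: i=8.
Iteration 1: 8 < 414 holds -> i = 8 * 2 + 5 = 21.
Iteration 2: 21 < 414 holds -> i = 21 * 2 + 5 = 47.
Iteration 3: 47 < 414 holds -> i = 47 * 2 + 5 = 99.
Iteration 4: 99 < 414 holds -> i = 99 * 2 + 5 = 203.
Iteration 5: 203 < 414 holds -> i = 203 * 2 + 5 = 411.
Iteration 6: 411 < 414 holds -> i = 411 * 2 + 5 = 827.
Iteration 7: 827 < 414 fails; recursion stops.
SUM(i) = 8 + 21 + 47 + 99 + 203 + 411 + 827 = 1616.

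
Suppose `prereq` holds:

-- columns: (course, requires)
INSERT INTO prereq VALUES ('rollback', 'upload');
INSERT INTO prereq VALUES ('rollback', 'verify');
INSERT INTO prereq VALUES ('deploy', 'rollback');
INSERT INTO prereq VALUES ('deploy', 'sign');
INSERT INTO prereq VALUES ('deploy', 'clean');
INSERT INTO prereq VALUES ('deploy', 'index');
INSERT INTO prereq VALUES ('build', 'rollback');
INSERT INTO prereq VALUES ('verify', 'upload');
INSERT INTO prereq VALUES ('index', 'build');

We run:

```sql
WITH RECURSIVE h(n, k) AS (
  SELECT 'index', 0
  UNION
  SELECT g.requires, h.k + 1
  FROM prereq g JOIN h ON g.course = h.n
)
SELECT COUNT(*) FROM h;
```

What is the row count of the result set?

6

Base: (index, k=0).
Iteration 1: edges from {index} -> (build, k=1).
Iteration 2: edges from {build} -> (rollback, k=2).
Iteration 3: edges from {rollback} -> (upload, k=3), (verify, k=3).
Iteration 4: edges from {upload,verify} -> (upload, k=4).
Iteration 5: no outgoing edges from {upload}; recursion stops.
Total rows emitted: 6.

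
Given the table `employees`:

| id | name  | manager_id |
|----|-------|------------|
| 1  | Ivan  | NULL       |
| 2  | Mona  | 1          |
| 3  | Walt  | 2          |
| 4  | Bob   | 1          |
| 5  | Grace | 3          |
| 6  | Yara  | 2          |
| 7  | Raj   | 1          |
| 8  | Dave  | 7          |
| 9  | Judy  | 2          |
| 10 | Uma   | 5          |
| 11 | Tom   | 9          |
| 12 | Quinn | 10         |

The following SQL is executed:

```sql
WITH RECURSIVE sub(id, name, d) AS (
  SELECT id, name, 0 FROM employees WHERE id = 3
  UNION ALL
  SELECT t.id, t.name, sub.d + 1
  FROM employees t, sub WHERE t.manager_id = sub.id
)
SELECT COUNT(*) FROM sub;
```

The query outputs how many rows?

Base: id=3 (Walt) at d 0.
Iteration 1: rows with manager_id in {3} -> Grace (id 5, d 1).
Iteration 2: rows with manager_id in {5} -> Uma (id 10, d 2).
Iteration 3: rows with manager_id in {10} -> Quinn (id 12, d 3).
Iteration 4: no rows with manager_id in {12}; recursion stops.
Total rows emitted: 4.

4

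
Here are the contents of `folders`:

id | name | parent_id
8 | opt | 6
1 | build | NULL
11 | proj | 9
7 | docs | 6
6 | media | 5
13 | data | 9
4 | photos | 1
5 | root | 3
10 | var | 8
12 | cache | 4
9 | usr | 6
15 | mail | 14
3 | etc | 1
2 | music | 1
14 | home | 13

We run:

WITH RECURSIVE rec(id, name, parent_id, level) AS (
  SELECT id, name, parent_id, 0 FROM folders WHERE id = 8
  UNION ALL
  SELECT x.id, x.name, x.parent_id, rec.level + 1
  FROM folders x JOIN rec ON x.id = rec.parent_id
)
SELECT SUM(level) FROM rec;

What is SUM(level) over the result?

Base: id=8 (opt), parent_id=6, level 0.
Iteration 1: join on id=6 -> media (id 6, parent_id=5, level 1).
Iteration 2: join on id=5 -> root (id 5, parent_id=3, level 2).
Iteration 3: join on id=3 -> etc (id 3, parent_id=1, level 3).
Iteration 4: join on id=1 -> build (id 1, parent_id=NULL, level 4).
Iteration 5: parent_id is NULL; no match; recursion stops.
SUM(level) = 0 + 1 + 2 + 3 + 4 = 10.

10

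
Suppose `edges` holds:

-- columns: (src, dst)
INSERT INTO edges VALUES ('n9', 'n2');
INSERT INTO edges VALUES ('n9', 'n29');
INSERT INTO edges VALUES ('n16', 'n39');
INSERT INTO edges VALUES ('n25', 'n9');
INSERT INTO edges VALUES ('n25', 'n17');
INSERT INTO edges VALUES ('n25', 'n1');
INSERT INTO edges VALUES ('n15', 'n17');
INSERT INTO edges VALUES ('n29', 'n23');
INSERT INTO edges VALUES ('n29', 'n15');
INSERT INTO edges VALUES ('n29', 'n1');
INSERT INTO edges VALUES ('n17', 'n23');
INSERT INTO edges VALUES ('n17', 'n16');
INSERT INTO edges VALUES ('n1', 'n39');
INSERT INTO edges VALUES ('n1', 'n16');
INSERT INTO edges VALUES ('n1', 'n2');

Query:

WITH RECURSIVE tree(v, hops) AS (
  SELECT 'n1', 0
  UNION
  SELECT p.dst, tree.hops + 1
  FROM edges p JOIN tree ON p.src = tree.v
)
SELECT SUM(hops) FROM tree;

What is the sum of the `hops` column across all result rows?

5

Base: (n1, hops=0).
Iteration 1: edges from {n1} -> (n16, hops=1), (n2, hops=1), (n39, hops=1).
Iteration 2: edges from {n16,n2,n39} -> (n39, hops=2).
Iteration 3: no outgoing edges from {n39}; recursion stops.
SUM(hops) = 0 + 1 + 1 + 1 + 2 = 5.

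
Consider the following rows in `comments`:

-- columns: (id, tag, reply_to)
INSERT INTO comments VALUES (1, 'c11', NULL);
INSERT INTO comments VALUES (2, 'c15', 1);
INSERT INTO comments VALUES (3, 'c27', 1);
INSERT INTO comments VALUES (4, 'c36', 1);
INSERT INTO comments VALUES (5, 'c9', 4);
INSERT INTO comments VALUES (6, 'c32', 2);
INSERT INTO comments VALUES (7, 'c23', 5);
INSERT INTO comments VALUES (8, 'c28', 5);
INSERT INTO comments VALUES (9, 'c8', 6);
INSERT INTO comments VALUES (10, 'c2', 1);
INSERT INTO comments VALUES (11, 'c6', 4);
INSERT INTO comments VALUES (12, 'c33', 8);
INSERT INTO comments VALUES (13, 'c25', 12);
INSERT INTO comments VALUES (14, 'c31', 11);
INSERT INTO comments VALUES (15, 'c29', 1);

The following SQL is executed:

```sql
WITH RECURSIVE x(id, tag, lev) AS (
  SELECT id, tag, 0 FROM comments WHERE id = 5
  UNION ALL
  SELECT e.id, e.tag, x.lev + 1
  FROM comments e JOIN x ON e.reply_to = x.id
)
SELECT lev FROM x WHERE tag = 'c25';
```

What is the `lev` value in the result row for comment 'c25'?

3

Base: id=5 (c9) at lev 0.
Iteration 1: rows with reply_to in {5} -> c23 (id 7, lev 1), c28 (id 8, lev 1).
Iteration 2: rows with reply_to in {7,8} -> c33 (id 12, lev 2).
Iteration 3: rows with reply_to in {12} -> c25 (id 13, lev 3).
Iteration 4: no rows with reply_to in {13}; recursion stops.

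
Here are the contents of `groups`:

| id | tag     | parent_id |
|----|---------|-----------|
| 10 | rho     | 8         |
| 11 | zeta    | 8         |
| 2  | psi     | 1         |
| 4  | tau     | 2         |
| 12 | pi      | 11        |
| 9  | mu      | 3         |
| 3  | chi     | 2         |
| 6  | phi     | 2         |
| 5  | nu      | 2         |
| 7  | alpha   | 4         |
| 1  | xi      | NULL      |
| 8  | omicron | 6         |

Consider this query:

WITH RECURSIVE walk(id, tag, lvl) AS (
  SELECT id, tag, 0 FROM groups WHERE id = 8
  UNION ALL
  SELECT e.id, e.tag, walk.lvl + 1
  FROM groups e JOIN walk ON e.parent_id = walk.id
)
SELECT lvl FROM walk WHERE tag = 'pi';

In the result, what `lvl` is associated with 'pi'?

Base: id=8 (omicron) at lvl 0.
Iteration 1: rows with parent_id in {8} -> rho (id 10, lvl 1), zeta (id 11, lvl 1).
Iteration 2: rows with parent_id in {10,11} -> pi (id 12, lvl 2).
Iteration 3: no rows with parent_id in {12}; recursion stops.

2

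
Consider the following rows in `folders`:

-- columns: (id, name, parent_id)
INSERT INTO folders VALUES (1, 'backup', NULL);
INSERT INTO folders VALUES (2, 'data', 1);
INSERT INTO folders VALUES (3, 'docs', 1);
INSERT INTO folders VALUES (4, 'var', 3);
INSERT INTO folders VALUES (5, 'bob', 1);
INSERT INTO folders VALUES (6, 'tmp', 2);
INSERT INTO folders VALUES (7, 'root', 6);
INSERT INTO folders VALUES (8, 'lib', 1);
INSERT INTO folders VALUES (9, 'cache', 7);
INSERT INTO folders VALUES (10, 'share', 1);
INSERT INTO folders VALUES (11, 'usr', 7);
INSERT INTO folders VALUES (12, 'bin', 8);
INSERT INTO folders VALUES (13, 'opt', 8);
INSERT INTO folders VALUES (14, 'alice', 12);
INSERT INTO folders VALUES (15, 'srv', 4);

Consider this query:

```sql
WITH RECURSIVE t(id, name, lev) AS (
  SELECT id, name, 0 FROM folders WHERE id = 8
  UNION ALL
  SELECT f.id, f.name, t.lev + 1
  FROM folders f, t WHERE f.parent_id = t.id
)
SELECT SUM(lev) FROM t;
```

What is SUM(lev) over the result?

Base: id=8 (lib) at lev 0.
Iteration 1: rows with parent_id in {8} -> bin (id 12, lev 1), opt (id 13, lev 1).
Iteration 2: rows with parent_id in {12,13} -> alice (id 14, lev 2).
Iteration 3: no rows with parent_id in {14}; recursion stops.
SUM(lev) = 0 + 1 + 1 + 2 = 4.

4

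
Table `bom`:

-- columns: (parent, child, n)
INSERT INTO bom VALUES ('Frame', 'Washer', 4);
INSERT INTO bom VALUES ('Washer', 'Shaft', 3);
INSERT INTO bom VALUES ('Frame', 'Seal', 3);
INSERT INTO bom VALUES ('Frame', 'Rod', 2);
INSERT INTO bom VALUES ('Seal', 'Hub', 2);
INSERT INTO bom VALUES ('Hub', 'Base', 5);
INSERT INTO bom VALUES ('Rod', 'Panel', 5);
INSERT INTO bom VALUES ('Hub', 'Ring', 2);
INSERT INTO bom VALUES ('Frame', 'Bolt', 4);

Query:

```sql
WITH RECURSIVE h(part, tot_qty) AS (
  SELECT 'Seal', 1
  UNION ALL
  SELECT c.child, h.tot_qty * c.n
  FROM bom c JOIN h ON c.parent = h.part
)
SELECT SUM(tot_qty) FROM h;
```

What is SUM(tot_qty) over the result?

17

Base: (Seal, tot_qty=1).
Iteration 1: components of {Seal} -> Hub = 1*2 = 2.
Iteration 2: components of {Hub} -> Base = 2*5 = 10, Ring = 2*2 = 4.
Iteration 3: no further components; recursion stops.
SUM(tot_qty) = 1 + 2 + 10 + 4 = 17.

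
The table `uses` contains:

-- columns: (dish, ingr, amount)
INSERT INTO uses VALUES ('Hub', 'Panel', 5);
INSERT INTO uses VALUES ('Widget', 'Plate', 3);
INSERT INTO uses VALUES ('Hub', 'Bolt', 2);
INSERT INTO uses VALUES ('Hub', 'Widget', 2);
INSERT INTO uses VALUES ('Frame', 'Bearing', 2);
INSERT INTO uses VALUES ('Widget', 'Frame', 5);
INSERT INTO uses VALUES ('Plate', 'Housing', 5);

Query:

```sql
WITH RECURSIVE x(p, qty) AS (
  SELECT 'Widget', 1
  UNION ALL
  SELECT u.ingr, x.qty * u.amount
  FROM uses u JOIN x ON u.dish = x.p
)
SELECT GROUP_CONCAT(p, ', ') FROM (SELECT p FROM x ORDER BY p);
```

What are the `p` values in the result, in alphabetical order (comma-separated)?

Bearing, Frame, Housing, Plate, Widget

Base: (Widget, qty=1).
Iteration 1: components of {Widget} -> Frame = 1*5 = 5, Plate = 1*3 = 3.
Iteration 2: components of {Frame,Plate} -> Bearing = 5*2 = 10, Housing = 3*5 = 15.
Iteration 3: no further components; recursion stops.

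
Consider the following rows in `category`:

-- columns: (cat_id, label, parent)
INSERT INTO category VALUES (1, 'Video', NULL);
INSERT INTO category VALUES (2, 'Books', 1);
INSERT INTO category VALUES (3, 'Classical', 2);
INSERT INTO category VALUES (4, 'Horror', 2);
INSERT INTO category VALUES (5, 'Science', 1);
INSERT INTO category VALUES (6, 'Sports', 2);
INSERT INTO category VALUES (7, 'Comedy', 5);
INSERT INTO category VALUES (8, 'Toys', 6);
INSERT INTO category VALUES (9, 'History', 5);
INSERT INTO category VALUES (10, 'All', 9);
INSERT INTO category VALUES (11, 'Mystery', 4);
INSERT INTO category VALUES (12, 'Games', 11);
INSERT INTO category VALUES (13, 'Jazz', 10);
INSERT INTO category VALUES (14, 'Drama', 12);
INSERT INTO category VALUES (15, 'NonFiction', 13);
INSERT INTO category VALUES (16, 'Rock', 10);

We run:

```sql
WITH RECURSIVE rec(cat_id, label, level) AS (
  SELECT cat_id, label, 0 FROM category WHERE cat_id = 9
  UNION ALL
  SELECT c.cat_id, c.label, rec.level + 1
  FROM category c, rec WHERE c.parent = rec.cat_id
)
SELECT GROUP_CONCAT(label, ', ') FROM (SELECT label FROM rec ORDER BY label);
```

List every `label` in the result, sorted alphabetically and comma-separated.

Base: cat_id=9 (History) at level 0.
Iteration 1: rows with parent in {9} -> All (id 10, level 1).
Iteration 2: rows with parent in {10} -> Jazz (id 13, level 2), Rock (id 16, level 2).
Iteration 3: rows with parent in {13,16} -> NonFiction (id 15, level 3).
Iteration 4: no rows with parent in {15}; recursion stops.

All, History, Jazz, NonFiction, Rock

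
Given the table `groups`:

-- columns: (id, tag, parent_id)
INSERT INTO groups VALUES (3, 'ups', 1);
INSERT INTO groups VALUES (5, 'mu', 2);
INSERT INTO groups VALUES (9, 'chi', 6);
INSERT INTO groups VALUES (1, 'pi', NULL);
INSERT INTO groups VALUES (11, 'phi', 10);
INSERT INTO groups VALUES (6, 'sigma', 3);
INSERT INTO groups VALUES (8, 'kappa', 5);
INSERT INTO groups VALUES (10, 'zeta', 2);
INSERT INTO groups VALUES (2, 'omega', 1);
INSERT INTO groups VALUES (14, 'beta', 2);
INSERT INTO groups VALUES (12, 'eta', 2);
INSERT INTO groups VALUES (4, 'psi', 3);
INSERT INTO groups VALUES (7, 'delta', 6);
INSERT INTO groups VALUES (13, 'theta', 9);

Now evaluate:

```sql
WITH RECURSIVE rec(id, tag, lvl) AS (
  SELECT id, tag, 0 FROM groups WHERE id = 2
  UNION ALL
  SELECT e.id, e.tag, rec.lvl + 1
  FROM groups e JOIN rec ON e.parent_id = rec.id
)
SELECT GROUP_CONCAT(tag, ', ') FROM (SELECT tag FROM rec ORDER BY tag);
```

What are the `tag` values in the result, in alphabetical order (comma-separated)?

Base: id=2 (omega) at lvl 0.
Iteration 1: rows with parent_id in {2} -> mu (id 5, lvl 1), zeta (id 10, lvl 1), eta (id 12, lvl 1), beta (id 14, lvl 1).
Iteration 2: rows with parent_id in {5,10,12,14} -> kappa (id 8, lvl 2), phi (id 11, lvl 2).
Iteration 3: no rows with parent_id in {8,11}; recursion stops.

beta, eta, kappa, mu, omega, phi, zeta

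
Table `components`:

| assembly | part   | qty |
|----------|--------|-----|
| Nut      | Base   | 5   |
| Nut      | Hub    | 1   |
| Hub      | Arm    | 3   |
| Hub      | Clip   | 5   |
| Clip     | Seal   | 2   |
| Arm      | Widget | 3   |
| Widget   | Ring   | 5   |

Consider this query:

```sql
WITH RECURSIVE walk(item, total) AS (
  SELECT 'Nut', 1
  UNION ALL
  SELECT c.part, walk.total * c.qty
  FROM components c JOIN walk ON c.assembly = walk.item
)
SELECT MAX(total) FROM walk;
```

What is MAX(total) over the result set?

45

Base: (Nut, total=1).
Iteration 1: components of {Nut} -> Base = 1*5 = 5, Hub = 1*1 = 1.
Iteration 2: components of {Base,Hub} -> Arm = 1*3 = 3, Clip = 1*5 = 5.
Iteration 3: components of {Arm,Clip} -> Seal = 5*2 = 10, Widget = 3*3 = 9.
Iteration 4: components of {Seal,Widget} -> Ring = 9*5 = 45.
Iteration 5: no further components; recursion stops.
total values: 1, 5, 1, 3, 5, 9, 10, 45; the maximum is 45.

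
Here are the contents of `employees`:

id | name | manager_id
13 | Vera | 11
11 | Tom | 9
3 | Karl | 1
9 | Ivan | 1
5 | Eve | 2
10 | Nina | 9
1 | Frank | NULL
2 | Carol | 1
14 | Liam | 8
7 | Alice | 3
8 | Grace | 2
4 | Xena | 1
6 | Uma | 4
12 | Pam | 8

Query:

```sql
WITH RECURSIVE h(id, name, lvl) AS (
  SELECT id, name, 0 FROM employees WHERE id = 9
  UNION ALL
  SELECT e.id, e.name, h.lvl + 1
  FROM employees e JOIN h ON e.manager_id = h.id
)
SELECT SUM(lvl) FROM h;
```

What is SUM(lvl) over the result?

4

Base: id=9 (Ivan) at lvl 0.
Iteration 1: rows with manager_id in {9} -> Nina (id 10, lvl 1), Tom (id 11, lvl 1).
Iteration 2: rows with manager_id in {10,11} -> Vera (id 13, lvl 2).
Iteration 3: no rows with manager_id in {13}; recursion stops.
SUM(lvl) = 0 + 1 + 1 + 2 = 4.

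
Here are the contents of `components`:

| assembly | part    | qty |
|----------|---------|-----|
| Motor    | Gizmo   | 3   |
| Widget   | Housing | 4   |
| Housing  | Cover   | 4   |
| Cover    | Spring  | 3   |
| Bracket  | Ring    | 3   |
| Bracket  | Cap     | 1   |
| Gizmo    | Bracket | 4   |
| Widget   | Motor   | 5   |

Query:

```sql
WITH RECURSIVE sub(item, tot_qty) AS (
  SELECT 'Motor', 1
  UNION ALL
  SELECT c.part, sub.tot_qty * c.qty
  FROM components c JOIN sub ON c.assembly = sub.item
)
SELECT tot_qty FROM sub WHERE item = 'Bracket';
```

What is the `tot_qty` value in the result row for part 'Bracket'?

Base: (Motor, tot_qty=1).
Iteration 1: components of {Motor} -> Gizmo = 1*3 = 3.
Iteration 2: components of {Gizmo} -> Bracket = 3*4 = 12.
Iteration 3: components of {Bracket} -> Cap = 12*1 = 12, Ring = 12*3 = 36.
Iteration 4: no further components; recursion stops.

12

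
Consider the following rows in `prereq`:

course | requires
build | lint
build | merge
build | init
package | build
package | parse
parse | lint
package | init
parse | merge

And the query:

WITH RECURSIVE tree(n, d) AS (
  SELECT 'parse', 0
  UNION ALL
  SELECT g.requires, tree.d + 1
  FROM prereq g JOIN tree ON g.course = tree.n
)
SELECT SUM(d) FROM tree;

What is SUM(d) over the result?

2

Base: (parse, d=0).
Iteration 1: edges from {parse} -> (lint, d=1), (merge, d=1).
Iteration 2: no outgoing edges from {lint,merge}; recursion stops.
SUM(d) = 0 + 1 + 1 = 2.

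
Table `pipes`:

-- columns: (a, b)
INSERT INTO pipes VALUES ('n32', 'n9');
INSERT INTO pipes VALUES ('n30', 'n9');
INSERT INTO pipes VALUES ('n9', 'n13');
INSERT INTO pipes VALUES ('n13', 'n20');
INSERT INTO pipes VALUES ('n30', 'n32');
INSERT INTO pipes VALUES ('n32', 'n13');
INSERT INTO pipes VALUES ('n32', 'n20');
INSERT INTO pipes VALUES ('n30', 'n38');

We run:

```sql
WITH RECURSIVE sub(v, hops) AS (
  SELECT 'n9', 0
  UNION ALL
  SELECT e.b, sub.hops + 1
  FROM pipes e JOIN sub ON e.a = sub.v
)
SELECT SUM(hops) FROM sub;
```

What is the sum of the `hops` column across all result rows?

Base: (n9, hops=0).
Iteration 1: edges from {n9} -> (n13, hops=1).
Iteration 2: edges from {n13} -> (n20, hops=2).
Iteration 3: no outgoing edges from {n20}; recursion stops.
SUM(hops) = 0 + 1 + 2 = 3.

3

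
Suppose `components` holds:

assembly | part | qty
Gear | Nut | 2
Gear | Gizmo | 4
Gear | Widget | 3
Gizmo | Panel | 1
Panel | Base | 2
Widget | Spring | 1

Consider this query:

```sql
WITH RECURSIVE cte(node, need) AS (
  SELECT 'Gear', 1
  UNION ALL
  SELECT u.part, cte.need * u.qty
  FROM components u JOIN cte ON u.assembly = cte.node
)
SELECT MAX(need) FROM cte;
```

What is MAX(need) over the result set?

8

Base: (Gear, need=1).
Iteration 1: components of {Gear} -> Gizmo = 1*4 = 4, Nut = 1*2 = 2, Widget = 1*3 = 3.
Iteration 2: components of {Gizmo,Nut,Widget} -> Panel = 4*1 = 4, Spring = 3*1 = 3.
Iteration 3: components of {Panel,Spring} -> Base = 4*2 = 8.
Iteration 4: no further components; recursion stops.
need values: 1, 2, 4, 3, 4, 3, 8; the maximum is 8.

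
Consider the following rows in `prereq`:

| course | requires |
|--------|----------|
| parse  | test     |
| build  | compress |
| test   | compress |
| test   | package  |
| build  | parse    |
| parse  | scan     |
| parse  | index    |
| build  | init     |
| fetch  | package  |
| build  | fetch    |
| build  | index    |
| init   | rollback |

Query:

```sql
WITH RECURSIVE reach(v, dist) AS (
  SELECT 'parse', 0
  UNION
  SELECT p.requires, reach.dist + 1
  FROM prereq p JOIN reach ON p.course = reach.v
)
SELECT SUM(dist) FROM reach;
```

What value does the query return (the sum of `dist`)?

Base: (parse, dist=0).
Iteration 1: edges from {parse} -> (index, dist=1), (scan, dist=1), (test, dist=1).
Iteration 2: edges from {index,scan,test} -> (compress, dist=2), (package, dist=2).
Iteration 3: no outgoing edges from {compress,package}; recursion stops.
SUM(dist) = 0 + 1 + 1 + 1 + 2 + 2 = 7.

7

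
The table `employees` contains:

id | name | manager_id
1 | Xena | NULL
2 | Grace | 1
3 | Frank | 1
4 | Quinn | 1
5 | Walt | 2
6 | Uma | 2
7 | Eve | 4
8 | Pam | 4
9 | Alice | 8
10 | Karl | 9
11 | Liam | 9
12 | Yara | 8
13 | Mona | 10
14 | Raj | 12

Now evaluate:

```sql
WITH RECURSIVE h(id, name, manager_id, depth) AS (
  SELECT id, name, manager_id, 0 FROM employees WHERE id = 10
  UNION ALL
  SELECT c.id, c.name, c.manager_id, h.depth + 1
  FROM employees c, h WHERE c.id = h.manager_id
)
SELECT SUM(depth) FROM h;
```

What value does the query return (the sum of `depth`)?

Base: id=10 (Karl), manager_id=9, depth 0.
Iteration 1: join on id=9 -> Alice (id 9, manager_id=8, depth 1).
Iteration 2: join on id=8 -> Pam (id 8, manager_id=4, depth 2).
Iteration 3: join on id=4 -> Quinn (id 4, manager_id=1, depth 3).
Iteration 4: join on id=1 -> Xena (id 1, manager_id=NULL, depth 4).
Iteration 5: manager_id is NULL; no match; recursion stops.
SUM(depth) = 0 + 1 + 2 + 3 + 4 = 10.

10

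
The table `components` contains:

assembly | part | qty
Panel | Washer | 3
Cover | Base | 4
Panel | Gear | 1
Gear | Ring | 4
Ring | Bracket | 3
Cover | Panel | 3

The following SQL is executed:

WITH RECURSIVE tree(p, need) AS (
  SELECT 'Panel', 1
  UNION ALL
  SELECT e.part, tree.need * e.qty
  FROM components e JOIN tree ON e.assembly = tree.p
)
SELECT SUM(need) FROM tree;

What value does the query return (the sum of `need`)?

21

Base: (Panel, need=1).
Iteration 1: components of {Panel} -> Gear = 1*1 = 1, Washer = 1*3 = 3.
Iteration 2: components of {Gear,Washer} -> Ring = 1*4 = 4.
Iteration 3: components of {Ring} -> Bracket = 4*3 = 12.
Iteration 4: no further components; recursion stops.
SUM(need) = 1 + 1 + 3 + 4 + 12 = 21.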